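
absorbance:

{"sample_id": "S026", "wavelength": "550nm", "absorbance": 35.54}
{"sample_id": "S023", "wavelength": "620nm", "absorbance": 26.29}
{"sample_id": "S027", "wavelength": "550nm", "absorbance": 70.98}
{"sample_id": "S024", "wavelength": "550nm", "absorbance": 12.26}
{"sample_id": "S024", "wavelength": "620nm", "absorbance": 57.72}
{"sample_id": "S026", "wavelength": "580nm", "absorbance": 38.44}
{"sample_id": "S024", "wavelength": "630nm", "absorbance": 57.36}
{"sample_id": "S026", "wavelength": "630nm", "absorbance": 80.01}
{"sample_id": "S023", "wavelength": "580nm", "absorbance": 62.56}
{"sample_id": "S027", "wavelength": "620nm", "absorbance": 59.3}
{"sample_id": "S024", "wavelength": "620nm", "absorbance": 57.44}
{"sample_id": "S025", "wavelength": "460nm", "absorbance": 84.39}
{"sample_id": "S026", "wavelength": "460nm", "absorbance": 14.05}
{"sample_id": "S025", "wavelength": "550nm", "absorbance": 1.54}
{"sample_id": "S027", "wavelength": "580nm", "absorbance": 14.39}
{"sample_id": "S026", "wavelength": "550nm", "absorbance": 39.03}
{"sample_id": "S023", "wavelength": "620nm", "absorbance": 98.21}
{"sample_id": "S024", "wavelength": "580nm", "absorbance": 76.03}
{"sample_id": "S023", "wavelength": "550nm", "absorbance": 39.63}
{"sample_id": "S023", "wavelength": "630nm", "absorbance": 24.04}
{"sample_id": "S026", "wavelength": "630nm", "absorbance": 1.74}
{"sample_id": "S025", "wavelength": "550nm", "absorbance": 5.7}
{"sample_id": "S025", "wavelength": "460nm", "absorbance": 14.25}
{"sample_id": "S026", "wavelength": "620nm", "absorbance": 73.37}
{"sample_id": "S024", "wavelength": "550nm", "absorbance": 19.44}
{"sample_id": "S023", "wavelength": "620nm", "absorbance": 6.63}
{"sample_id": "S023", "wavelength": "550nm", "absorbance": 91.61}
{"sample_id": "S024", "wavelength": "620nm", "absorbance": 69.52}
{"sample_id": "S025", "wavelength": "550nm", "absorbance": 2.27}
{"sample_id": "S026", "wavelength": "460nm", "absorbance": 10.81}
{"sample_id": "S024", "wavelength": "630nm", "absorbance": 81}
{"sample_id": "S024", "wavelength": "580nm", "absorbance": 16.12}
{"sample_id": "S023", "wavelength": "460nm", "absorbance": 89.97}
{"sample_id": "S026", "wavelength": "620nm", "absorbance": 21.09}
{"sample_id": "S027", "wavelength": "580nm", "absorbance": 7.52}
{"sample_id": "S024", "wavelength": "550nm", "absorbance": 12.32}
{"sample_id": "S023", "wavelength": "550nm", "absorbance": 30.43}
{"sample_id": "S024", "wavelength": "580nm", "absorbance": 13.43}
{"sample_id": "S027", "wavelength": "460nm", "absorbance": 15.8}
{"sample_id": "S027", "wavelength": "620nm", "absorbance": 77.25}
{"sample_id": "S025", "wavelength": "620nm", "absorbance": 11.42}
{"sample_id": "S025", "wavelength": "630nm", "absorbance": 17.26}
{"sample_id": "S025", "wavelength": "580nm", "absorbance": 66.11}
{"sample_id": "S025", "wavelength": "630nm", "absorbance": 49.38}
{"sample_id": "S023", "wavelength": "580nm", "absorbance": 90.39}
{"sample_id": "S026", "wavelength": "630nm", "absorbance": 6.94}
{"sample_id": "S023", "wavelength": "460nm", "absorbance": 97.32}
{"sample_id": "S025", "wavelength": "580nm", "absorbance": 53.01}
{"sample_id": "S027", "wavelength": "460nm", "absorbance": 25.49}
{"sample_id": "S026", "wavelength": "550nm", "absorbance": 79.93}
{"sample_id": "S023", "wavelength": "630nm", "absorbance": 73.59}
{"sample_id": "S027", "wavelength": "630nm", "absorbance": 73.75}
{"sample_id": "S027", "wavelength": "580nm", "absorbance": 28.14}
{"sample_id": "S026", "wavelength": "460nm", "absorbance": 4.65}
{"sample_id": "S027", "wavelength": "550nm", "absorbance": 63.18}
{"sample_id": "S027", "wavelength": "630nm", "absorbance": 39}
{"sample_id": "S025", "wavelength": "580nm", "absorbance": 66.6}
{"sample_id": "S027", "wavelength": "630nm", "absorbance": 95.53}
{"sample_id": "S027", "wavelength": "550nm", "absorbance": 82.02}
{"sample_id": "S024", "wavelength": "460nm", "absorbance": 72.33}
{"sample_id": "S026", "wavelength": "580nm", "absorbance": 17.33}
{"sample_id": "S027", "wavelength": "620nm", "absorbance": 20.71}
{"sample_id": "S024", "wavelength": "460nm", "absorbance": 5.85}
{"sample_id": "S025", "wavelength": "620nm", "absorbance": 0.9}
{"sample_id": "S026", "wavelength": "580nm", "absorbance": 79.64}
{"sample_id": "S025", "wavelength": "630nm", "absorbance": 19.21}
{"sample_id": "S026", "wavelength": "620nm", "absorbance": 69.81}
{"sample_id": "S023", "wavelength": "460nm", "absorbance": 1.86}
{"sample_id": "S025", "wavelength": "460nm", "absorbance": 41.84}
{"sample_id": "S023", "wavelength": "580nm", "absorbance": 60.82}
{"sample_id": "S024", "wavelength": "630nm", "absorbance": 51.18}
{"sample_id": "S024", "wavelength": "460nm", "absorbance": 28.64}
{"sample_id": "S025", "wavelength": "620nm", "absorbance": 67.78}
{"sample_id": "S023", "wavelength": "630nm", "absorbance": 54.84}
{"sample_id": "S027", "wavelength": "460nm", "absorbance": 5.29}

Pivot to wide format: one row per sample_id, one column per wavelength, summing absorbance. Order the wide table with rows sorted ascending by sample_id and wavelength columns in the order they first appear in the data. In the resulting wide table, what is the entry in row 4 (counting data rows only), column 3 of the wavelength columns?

With rows sorted ascending by sample_id, row 4 is sample_id=S026. wavelength columns in first-appearance order: 550nm, 620nm, 580nm, 630nm, 460nm; column 3 is 580nm.
Long rows with sample_id=S026, wavelength=580nm: 38.44 + 17.33 + 79.64 = 135.41.

135.41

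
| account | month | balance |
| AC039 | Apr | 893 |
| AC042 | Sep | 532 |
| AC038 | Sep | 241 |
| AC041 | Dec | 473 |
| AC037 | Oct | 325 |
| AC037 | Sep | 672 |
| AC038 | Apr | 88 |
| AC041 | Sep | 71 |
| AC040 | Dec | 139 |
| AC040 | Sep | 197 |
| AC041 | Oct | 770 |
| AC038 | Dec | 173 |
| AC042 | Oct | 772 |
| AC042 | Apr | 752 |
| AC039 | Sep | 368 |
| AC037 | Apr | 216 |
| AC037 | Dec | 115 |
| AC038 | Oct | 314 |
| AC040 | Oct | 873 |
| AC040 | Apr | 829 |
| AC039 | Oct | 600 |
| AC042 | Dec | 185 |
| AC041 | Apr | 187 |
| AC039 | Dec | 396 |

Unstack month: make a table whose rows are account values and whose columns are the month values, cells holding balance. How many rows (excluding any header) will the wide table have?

6

6 distinct account values → 6 rows.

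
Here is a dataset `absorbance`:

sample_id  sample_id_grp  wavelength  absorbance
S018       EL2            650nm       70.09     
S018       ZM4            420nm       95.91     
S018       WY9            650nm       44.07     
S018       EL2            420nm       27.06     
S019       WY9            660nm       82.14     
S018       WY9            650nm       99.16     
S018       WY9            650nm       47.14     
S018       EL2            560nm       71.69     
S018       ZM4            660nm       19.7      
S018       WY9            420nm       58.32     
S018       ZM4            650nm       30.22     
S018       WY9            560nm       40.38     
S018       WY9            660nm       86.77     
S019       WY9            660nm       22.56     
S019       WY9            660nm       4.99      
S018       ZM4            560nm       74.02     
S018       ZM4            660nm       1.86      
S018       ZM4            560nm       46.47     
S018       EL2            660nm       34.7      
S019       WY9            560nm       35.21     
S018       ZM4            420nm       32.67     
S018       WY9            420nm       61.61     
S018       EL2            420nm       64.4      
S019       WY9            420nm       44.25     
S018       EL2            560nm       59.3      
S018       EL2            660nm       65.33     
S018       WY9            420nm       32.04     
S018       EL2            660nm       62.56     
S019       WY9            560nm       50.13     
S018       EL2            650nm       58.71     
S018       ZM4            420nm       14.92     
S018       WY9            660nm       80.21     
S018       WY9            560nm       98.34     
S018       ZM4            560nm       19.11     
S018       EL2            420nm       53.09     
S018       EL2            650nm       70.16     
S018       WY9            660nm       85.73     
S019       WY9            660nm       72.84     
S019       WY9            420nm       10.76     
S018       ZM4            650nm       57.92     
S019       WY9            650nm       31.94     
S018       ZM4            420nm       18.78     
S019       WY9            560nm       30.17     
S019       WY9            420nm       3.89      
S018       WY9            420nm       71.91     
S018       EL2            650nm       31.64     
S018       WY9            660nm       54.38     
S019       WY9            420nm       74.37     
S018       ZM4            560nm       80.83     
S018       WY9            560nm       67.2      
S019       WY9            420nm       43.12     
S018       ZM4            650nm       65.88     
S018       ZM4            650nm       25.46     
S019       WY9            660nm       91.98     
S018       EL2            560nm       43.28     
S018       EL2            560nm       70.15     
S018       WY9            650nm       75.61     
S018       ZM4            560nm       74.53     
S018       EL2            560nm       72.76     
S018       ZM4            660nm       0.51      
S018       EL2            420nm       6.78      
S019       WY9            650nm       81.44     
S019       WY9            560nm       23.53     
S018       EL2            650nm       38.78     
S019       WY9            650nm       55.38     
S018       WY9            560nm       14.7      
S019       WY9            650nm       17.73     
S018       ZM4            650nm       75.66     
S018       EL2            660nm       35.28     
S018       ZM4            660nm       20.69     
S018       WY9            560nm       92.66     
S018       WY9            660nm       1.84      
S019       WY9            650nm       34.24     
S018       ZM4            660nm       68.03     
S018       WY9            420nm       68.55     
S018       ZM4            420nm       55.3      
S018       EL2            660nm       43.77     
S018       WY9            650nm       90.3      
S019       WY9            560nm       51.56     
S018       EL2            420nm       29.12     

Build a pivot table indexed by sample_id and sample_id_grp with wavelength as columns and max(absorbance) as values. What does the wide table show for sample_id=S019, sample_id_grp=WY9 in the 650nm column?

81.44

Rows with sample_id=S019, sample_id_grp=WY9 and wavelength=650nm: absorbance values are 31.94, 81.44, 55.38, 17.73, 34.24.
max(31.94, 81.44, 55.38, 17.73, 34.24) = 81.44.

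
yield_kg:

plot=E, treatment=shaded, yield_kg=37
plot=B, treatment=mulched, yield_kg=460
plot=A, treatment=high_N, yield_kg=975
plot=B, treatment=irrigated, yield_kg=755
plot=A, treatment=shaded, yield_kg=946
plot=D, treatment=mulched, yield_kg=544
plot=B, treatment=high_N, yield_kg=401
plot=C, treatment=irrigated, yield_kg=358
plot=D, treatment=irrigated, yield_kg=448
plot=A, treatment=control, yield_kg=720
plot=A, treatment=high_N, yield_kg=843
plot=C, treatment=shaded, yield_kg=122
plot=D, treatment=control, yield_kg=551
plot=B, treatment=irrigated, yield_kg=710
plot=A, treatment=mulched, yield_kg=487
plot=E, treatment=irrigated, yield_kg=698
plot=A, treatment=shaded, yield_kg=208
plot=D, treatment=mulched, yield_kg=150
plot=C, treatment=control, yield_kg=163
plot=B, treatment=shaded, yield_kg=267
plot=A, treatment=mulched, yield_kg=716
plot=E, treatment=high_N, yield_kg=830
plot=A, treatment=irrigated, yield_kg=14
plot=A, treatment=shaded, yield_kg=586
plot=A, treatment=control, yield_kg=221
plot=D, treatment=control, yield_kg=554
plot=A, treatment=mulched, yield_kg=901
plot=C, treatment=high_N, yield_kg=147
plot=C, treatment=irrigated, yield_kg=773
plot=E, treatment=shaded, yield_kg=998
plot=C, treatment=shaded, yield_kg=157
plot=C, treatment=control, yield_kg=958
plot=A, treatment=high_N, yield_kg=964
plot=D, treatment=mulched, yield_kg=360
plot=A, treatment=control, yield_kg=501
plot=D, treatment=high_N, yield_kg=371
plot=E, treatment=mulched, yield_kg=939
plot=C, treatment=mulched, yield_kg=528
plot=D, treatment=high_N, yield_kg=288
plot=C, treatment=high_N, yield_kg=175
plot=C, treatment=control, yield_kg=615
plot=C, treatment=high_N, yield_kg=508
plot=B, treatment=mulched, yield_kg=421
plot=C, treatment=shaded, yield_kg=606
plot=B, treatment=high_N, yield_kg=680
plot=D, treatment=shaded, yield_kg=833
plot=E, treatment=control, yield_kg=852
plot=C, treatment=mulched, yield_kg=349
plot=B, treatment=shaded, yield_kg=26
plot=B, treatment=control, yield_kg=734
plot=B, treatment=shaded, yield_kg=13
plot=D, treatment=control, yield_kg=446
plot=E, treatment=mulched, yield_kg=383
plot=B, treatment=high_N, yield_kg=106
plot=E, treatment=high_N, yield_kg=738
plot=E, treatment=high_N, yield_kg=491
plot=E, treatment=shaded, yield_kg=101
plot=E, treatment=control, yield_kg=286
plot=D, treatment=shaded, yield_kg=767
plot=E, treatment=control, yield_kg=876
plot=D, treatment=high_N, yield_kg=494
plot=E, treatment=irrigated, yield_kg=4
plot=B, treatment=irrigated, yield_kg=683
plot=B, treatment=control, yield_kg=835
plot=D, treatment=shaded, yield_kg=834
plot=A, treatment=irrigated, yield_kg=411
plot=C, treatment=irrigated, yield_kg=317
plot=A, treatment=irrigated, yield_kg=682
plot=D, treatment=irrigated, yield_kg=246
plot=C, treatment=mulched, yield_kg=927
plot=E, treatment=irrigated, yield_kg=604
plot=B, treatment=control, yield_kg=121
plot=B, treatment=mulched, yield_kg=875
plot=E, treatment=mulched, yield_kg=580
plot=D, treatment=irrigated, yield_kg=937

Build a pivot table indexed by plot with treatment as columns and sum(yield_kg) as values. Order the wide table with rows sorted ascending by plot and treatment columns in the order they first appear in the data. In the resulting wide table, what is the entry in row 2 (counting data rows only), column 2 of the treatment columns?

With rows sorted ascending by plot, row 2 is plot=B. treatment columns in first-appearance order: shaded, mulched, high_N, irrigated, control; column 2 is mulched.
Long rows with plot=B, treatment=mulched: 460 + 421 + 875 = 1756.

1756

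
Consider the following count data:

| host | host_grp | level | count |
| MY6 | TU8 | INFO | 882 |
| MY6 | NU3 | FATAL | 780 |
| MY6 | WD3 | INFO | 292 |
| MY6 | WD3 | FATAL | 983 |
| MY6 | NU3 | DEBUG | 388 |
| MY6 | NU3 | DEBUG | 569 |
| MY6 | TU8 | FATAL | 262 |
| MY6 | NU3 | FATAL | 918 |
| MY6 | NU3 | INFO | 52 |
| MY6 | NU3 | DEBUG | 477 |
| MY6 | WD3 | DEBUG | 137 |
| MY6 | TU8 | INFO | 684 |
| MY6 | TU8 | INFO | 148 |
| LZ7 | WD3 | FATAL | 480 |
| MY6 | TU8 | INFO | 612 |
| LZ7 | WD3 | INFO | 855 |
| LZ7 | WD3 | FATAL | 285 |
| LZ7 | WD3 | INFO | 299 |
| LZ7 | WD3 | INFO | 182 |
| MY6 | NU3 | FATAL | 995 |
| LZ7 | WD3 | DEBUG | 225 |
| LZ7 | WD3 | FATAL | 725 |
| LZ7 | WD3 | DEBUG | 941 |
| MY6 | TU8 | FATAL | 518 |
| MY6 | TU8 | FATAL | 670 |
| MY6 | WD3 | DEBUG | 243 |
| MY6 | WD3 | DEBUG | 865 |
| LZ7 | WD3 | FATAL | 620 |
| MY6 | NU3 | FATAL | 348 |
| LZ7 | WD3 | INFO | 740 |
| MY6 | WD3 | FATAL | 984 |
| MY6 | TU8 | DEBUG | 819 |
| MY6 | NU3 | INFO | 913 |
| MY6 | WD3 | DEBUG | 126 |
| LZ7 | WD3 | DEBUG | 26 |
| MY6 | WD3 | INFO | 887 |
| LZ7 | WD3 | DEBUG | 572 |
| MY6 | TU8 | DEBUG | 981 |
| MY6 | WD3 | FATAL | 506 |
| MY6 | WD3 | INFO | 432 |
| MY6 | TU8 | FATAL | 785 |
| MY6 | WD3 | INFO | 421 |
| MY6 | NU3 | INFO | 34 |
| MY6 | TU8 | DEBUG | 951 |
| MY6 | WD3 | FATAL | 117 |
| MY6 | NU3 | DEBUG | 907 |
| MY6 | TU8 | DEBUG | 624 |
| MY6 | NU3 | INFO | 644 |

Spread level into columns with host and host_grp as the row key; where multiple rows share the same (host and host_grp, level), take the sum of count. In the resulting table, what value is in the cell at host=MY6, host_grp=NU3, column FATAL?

Rows with host=MY6, host_grp=NU3 and level=FATAL: count values are 780, 918, 995, 348.
780 + 918 + 995 + 348 = 3041.

3041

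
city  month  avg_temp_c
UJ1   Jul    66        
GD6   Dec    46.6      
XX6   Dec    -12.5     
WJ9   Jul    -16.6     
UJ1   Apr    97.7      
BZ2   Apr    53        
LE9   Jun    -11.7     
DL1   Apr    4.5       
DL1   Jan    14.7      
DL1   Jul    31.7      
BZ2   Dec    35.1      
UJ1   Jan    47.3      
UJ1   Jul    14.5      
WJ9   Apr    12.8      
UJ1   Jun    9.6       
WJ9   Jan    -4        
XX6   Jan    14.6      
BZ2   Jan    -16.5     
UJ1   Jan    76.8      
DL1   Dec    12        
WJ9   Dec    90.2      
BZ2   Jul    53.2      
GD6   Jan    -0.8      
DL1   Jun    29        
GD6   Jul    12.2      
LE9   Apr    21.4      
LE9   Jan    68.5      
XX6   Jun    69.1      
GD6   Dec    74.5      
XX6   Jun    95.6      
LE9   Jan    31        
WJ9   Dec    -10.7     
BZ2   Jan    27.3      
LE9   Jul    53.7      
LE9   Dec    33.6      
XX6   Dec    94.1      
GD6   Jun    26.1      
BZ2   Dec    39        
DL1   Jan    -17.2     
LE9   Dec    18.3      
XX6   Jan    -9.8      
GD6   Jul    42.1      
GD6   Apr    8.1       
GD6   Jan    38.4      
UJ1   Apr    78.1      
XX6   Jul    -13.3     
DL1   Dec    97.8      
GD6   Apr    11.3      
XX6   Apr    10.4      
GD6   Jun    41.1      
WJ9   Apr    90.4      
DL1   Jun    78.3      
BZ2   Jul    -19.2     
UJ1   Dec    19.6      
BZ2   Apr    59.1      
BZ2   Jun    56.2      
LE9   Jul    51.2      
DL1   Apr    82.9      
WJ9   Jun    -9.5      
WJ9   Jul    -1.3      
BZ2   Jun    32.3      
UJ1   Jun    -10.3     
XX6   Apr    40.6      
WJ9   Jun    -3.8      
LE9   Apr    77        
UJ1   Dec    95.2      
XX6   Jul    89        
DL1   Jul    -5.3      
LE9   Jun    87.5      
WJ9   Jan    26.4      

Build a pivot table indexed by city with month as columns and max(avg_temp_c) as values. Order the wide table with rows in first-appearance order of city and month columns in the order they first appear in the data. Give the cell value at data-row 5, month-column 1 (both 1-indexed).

53.2

With rows in first-appearance order of city, row 5 is city=BZ2. month columns in first-appearance order: Jul, Dec, Apr, Jun, Jan; column 1 is Jul.
Long rows with city=BZ2, month=Jul: max(53.2, -19.2) = 53.2.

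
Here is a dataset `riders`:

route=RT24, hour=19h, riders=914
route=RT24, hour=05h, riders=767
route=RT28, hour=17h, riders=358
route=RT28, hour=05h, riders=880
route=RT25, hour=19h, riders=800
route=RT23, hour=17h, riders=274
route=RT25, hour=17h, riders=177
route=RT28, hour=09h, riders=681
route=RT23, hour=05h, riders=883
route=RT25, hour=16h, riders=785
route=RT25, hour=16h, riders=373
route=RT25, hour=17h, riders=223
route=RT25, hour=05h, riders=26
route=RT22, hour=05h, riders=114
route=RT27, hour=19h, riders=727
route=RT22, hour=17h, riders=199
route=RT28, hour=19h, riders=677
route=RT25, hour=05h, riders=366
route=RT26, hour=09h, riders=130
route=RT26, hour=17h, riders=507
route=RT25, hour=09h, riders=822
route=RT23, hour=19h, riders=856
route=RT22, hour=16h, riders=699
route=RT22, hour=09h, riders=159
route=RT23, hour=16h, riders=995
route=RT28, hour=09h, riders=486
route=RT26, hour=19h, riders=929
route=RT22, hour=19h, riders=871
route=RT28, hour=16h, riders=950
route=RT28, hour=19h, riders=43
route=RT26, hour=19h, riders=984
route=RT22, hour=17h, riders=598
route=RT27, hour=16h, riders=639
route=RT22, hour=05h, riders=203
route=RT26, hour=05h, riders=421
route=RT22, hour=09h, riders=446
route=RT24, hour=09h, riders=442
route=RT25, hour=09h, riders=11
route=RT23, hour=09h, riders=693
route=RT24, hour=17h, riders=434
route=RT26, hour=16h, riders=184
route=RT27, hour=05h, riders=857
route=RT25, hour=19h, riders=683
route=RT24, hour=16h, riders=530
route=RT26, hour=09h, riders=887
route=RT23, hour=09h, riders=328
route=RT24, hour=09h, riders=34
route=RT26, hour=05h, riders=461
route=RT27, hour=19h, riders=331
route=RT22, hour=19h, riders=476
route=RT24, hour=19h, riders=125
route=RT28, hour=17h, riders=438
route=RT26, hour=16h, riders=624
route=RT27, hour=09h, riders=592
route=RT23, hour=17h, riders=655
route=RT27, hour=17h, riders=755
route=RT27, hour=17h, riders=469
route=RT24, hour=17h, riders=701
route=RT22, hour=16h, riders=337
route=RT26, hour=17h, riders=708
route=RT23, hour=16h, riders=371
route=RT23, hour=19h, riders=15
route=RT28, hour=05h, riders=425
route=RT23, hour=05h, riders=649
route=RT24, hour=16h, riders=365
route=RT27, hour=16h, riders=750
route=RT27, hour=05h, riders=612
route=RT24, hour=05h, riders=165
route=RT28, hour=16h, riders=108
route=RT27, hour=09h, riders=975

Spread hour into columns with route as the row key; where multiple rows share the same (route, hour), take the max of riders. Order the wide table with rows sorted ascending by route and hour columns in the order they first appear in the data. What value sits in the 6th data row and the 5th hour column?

750

With rows sorted ascending by route, row 6 is route=RT27. hour columns in first-appearance order: 19h, 05h, 17h, 09h, 16h; column 5 is 16h.
Long rows with route=RT27, hour=16h: max(639, 750) = 750.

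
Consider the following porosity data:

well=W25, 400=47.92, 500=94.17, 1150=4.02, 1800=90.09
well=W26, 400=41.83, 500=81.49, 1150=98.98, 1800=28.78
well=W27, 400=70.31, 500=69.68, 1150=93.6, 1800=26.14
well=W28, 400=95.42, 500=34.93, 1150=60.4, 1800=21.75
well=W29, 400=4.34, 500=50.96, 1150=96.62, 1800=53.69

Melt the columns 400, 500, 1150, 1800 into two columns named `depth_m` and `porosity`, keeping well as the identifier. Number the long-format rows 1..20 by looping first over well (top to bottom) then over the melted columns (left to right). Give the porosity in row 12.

26.14

20 rows total (5 × 4). Row 12: index ⌊(12-1)/4⌋ = 2 into well → W27; (12-1) mod 4 = 3 into the melted columns → 1800.
So row 12 is (W27, 1800, 26.14); porosity = 26.14.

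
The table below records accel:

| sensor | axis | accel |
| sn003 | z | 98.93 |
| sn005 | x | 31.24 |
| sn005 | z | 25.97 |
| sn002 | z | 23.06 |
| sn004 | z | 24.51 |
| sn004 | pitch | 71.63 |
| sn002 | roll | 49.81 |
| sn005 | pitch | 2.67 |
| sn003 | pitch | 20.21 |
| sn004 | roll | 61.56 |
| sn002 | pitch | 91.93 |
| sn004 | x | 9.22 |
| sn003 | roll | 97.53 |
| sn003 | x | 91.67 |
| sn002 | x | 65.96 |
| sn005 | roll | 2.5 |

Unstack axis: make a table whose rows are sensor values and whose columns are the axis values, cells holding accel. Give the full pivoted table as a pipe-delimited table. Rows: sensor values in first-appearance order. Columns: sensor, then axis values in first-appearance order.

Columns: sensor plus the 4 distinct axis values (z, x, pitch, roll).
For example, row sn003 column z takes accel=98.93 from the long row (sn003, z).

| sensor | z | x | pitch | roll |
| sn003 | 98.93 | 91.67 | 20.21 | 97.53 |
| sn005 | 25.97 | 31.24 | 2.67 | 2.5 |
| sn002 | 23.06 | 65.96 | 91.93 | 49.81 |
| sn004 | 24.51 | 9.22 | 71.63 | 61.56 |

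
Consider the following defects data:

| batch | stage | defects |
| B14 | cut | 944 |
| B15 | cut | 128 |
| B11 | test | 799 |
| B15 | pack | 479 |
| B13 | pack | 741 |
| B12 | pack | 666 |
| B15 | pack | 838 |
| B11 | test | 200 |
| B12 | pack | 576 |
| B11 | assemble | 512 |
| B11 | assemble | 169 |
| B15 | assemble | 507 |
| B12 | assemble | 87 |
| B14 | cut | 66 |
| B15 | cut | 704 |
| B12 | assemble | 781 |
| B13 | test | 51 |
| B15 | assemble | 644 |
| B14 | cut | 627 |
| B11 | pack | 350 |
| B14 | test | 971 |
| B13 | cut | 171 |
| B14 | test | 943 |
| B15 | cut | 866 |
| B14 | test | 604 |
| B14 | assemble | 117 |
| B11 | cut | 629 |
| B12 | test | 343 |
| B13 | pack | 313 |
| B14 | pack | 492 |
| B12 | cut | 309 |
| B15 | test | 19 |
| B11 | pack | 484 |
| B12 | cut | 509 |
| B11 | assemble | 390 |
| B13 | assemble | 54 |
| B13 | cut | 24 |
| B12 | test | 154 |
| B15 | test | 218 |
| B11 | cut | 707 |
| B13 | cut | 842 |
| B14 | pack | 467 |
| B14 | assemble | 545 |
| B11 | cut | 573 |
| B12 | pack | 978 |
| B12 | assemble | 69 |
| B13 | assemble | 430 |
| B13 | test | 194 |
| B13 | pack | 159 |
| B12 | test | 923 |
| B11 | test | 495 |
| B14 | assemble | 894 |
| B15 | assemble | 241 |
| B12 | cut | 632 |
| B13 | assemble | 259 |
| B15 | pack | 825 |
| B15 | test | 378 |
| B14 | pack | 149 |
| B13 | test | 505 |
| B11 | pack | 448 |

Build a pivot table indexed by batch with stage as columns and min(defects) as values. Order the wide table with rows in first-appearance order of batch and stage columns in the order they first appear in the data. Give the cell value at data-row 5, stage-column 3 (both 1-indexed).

576

With rows in first-appearance order of batch, row 5 is batch=B12. stage columns in first-appearance order: cut, test, pack, assemble; column 3 is pack.
Long rows with batch=B12, stage=pack: min(666, 576, 978) = 576.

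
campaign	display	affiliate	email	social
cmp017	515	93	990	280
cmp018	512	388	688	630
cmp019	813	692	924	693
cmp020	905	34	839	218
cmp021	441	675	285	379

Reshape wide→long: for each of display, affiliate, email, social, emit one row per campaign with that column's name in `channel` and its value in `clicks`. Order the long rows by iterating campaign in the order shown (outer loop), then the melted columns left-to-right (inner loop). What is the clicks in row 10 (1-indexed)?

20 rows total (5 × 4). Row 10: index ⌊(10-1)/4⌋ = 2 into campaign → cmp019; (10-1) mod 4 = 1 into the melted columns → affiliate.
So row 10 is (cmp019, affiliate, 692); clicks = 692.

692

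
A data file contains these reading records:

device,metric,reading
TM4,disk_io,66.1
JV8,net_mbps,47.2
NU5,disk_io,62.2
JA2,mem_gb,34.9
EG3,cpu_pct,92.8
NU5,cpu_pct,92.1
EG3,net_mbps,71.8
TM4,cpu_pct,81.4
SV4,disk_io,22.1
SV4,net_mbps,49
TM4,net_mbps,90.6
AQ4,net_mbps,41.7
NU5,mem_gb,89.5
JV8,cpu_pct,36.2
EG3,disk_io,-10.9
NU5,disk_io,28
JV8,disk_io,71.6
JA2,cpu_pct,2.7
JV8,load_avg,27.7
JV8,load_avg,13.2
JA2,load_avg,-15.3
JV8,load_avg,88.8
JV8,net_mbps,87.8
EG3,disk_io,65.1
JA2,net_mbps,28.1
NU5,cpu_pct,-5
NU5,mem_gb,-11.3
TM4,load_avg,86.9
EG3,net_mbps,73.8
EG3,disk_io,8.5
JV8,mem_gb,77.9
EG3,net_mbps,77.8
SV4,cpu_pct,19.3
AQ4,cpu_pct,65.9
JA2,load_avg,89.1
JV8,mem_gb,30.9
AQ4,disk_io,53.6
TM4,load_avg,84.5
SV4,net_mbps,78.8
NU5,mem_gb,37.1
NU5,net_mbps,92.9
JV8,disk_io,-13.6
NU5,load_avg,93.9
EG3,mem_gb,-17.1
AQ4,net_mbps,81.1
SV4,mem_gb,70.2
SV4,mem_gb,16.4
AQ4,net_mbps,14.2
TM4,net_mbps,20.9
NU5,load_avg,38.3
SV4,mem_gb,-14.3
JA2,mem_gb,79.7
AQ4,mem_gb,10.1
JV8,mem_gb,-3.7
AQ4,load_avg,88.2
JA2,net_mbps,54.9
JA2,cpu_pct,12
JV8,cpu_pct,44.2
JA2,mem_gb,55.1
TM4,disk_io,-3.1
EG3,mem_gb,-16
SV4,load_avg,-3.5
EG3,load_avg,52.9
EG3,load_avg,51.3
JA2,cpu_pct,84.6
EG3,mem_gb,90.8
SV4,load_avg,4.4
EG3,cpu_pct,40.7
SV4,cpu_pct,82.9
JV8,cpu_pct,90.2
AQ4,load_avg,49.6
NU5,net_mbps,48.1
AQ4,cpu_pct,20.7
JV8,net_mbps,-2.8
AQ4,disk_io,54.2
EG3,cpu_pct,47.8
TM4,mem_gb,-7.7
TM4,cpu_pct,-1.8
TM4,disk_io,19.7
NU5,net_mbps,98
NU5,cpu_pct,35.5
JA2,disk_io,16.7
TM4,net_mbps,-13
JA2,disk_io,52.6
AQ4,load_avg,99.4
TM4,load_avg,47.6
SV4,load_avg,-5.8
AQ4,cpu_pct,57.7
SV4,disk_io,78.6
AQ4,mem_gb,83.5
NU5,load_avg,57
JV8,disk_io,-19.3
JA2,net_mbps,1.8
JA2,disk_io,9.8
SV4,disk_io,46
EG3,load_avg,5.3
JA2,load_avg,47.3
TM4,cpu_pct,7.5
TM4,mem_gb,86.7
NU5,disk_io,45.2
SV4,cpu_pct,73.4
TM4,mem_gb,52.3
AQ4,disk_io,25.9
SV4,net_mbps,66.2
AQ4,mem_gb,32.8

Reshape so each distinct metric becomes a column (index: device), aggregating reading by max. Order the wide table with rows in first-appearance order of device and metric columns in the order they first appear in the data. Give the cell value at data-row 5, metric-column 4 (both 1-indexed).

92.8

With rows in first-appearance order of device, row 5 is device=EG3. metric columns in first-appearance order: disk_io, net_mbps, mem_gb, cpu_pct, load_avg; column 4 is cpu_pct.
Long rows with device=EG3, metric=cpu_pct: max(92.8, 40.7, 47.8) = 92.8.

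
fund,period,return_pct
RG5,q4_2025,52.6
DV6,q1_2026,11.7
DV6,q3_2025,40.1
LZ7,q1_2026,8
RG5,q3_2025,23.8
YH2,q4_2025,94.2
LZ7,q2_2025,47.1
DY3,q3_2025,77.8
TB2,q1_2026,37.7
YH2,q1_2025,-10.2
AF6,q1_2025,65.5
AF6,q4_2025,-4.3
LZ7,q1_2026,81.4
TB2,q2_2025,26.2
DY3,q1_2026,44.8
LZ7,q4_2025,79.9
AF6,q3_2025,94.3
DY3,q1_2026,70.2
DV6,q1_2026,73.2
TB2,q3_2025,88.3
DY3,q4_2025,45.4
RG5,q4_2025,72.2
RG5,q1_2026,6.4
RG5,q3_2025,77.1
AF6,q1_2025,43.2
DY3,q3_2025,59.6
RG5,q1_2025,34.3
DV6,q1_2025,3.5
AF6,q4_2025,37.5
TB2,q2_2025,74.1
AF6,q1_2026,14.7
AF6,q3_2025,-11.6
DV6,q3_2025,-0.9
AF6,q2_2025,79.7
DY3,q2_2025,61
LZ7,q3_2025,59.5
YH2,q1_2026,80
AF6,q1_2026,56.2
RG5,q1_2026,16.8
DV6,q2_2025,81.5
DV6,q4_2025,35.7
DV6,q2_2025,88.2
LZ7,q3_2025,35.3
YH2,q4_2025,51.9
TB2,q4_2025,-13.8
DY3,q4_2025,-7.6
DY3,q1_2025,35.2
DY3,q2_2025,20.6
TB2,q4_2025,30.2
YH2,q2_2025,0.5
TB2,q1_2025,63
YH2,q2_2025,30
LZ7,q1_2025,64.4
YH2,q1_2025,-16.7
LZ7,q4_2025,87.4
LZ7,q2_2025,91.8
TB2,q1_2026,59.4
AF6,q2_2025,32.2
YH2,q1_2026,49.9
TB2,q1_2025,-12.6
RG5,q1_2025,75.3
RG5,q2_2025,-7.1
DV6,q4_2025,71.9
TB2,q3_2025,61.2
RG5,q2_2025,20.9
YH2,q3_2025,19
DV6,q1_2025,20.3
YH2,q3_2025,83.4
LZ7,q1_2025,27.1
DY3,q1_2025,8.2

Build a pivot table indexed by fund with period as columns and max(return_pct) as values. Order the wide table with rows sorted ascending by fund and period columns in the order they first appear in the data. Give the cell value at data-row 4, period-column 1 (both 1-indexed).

With rows sorted ascending by fund, row 4 is fund=LZ7. period columns in first-appearance order: q4_2025, q1_2026, q3_2025, q2_2025, q1_2025; column 1 is q4_2025.
Long rows with fund=LZ7, period=q4_2025: max(79.9, 87.4) = 87.4.

87.4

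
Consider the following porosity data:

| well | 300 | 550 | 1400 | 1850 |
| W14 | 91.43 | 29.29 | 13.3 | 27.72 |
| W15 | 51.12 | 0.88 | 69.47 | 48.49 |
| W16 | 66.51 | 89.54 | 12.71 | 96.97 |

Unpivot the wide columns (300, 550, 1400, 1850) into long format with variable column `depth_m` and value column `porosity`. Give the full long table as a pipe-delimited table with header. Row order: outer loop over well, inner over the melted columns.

| well | depth_m | porosity |
| W14 | 300 | 91.43 |
| W14 | 550 | 29.29 |
| W14 | 1400 | 13.3 |
| W14 | 1850 | 27.72 |
| W15 | 300 | 51.12 |
| W15 | 550 | 0.88 |
| W15 | 1400 | 69.47 |
| W15 | 1850 | 48.49 |
| W16 | 300 | 66.51 |
| W16 | 550 | 89.54 |
| W16 | 1400 | 12.71 |
| W16 | 1850 | 96.97 |

Each (well, column) pair becomes one row: 3 × 4 = 12 rows.
For example, (W14, 300) → porosity=91.43.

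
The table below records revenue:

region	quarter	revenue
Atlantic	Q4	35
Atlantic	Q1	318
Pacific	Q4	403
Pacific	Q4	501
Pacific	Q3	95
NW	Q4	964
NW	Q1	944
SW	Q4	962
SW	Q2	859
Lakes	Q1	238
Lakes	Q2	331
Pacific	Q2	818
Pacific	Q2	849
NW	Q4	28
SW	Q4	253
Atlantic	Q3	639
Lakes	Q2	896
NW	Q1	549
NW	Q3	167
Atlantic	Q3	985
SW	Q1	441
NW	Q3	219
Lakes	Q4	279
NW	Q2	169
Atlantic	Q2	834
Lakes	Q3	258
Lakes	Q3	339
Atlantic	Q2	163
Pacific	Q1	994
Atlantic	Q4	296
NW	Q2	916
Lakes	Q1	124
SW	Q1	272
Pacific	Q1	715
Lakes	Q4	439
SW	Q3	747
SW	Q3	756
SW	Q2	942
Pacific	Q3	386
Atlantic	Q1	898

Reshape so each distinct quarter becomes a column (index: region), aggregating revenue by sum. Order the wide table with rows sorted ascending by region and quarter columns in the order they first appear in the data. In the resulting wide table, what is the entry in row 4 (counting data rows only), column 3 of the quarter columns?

With rows sorted ascending by region, row 4 is region=Pacific. quarter columns in first-appearance order: Q4, Q1, Q3, Q2; column 3 is Q3.
Long rows with region=Pacific, quarter=Q3: 95 + 386 = 481.

481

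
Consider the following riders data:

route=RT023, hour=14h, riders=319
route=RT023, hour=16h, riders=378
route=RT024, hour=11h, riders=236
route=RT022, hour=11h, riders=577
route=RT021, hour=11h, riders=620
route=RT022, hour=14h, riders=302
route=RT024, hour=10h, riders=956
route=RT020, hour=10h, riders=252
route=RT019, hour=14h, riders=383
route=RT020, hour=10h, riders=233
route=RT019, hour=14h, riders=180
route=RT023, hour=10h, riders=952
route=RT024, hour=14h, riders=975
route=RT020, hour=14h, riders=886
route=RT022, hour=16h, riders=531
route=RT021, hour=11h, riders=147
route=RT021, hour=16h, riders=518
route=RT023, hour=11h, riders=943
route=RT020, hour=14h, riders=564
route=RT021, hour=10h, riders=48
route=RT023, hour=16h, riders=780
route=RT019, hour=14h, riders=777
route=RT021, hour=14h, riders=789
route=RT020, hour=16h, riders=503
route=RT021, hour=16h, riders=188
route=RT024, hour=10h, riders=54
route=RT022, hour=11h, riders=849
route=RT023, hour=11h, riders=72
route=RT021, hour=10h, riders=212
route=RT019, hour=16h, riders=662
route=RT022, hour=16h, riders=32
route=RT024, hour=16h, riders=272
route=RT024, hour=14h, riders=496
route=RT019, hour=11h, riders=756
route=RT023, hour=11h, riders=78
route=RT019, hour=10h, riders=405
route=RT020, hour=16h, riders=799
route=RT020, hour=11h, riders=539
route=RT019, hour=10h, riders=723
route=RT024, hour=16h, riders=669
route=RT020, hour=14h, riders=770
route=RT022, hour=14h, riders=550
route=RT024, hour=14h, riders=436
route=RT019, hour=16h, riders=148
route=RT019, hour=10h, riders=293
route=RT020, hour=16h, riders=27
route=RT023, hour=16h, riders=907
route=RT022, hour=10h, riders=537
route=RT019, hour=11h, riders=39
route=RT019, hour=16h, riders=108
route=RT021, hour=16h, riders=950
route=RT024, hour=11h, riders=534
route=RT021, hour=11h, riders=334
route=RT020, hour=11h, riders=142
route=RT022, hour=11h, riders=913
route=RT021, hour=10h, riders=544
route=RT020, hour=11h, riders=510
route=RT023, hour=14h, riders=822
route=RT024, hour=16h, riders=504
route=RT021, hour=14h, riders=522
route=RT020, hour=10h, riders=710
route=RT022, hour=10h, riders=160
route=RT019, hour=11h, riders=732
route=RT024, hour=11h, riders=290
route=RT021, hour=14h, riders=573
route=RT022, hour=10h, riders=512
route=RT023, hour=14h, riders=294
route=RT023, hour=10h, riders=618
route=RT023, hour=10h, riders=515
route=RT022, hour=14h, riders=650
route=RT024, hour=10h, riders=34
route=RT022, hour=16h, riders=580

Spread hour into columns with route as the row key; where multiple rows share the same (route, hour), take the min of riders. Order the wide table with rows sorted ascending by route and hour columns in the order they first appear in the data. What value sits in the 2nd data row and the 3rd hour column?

With rows sorted ascending by route, row 2 is route=RT020. hour columns in first-appearance order: 14h, 16h, 11h, 10h; column 3 is 11h.
Long rows with route=RT020, hour=11h: min(539, 142, 510) = 142.

142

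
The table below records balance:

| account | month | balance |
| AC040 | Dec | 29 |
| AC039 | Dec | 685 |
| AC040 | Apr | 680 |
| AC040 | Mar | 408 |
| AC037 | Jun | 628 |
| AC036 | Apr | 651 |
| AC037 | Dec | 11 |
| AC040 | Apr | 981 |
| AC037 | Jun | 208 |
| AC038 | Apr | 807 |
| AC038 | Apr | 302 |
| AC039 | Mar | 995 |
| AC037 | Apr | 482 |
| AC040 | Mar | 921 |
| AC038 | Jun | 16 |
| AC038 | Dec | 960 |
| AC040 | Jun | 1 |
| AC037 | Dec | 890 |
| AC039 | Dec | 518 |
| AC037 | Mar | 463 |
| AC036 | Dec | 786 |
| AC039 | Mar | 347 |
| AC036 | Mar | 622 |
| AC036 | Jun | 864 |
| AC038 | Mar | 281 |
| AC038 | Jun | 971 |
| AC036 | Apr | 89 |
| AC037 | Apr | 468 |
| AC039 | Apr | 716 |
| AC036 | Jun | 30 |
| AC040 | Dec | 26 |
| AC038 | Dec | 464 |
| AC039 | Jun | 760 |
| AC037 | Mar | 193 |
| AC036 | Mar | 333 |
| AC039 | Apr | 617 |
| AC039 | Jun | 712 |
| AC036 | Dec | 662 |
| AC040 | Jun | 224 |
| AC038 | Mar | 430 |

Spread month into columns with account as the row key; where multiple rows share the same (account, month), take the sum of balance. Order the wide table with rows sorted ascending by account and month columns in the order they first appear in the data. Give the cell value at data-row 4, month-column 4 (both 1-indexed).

1472

With rows sorted ascending by account, row 4 is account=AC039. month columns in first-appearance order: Dec, Apr, Mar, Jun; column 4 is Jun.
Long rows with account=AC039, month=Jun: 760 + 712 = 1472.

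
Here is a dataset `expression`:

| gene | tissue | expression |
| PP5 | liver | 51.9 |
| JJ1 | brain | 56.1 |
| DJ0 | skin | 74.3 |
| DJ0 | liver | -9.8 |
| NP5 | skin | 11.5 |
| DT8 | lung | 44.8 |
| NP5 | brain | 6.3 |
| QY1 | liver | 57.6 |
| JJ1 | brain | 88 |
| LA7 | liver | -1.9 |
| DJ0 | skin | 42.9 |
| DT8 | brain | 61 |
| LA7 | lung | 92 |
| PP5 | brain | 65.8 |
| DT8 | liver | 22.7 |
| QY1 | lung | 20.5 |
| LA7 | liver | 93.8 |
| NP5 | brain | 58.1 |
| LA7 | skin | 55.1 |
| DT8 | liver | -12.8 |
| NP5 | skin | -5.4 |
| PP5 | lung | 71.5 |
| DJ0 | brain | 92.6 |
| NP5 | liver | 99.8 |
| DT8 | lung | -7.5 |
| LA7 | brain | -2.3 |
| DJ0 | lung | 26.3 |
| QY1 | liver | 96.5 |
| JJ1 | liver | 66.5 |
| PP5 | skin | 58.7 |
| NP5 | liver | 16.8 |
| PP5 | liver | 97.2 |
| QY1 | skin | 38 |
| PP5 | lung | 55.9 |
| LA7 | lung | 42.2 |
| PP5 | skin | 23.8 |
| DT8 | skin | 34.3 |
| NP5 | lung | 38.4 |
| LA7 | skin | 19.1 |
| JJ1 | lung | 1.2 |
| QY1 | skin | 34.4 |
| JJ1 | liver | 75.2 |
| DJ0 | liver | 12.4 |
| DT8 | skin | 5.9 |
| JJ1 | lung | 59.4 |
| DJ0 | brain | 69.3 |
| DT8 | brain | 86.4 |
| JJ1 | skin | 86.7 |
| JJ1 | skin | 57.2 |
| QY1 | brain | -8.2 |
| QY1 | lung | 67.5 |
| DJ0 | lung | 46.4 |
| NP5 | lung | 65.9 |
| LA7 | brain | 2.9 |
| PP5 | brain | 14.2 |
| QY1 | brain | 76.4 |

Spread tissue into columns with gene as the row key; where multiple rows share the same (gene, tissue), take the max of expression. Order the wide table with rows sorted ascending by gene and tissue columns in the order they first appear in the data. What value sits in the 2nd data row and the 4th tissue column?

With rows sorted ascending by gene, row 2 is gene=DT8. tissue columns in first-appearance order: liver, brain, skin, lung; column 4 is lung.
Long rows with gene=DT8, tissue=lung: max(44.8, -7.5) = 44.8.

44.8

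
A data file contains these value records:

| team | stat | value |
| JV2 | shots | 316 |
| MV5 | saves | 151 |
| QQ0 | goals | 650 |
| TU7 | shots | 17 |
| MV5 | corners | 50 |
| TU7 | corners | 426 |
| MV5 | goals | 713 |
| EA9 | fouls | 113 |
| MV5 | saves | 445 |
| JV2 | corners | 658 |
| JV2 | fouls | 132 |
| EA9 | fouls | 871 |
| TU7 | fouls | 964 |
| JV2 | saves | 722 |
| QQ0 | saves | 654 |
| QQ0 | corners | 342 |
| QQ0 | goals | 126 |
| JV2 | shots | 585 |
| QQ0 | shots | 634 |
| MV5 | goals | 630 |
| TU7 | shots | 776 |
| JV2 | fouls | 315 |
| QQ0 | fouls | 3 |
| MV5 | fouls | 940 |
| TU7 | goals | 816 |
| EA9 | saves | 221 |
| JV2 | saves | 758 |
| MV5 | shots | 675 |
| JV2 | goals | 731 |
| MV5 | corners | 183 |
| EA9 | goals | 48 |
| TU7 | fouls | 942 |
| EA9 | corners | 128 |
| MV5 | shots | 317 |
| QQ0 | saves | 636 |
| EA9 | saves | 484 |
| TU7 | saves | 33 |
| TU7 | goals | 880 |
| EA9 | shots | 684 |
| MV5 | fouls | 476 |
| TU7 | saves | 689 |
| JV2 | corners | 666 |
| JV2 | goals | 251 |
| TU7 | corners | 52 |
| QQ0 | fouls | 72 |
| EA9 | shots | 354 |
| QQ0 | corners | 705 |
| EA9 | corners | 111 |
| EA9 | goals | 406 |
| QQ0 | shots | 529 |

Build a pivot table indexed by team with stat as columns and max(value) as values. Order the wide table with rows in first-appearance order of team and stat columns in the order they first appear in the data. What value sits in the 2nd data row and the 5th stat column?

With rows in first-appearance order of team, row 2 is team=MV5. stat columns in first-appearance order: shots, saves, goals, corners, fouls; column 5 is fouls.
Long rows with team=MV5, stat=fouls: max(940, 476) = 940.

940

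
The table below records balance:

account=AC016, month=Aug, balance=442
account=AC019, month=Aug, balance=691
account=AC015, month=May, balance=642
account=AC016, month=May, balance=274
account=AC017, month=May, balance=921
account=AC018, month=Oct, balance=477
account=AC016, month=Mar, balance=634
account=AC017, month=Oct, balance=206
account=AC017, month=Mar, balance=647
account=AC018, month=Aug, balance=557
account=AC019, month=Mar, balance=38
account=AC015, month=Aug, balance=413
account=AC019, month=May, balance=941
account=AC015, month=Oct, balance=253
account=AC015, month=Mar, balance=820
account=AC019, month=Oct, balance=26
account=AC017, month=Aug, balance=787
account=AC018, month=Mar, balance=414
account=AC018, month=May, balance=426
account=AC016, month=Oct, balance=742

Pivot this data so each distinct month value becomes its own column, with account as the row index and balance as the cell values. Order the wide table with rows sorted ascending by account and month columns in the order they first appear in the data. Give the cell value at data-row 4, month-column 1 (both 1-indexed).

557

With rows sorted ascending by account, row 4 is account=AC018. month columns in first-appearance order: Aug, May, Oct, Mar; column 1 is Aug.
Long rows with account=AC018, month=Aug: balance = 557.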